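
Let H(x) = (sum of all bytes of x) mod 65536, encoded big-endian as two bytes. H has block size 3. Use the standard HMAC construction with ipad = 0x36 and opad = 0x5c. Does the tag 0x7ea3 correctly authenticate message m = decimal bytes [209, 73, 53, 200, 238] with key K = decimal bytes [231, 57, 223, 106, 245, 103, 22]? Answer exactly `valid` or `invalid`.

Key decimal bytes [231, 57, 223, 106, 245, 103, 22] = e7 39 df 6a f5 67 16 is 7 bytes > B = 3, so hash it first: H(key) = 03 db, then zero-pad to 3 bytes: K' = 03 db 00.
K' ⊕ ipad = 35 ed 36; K' ⊕ opad = 5f 87 5c.
Inner hash: sum = 53+237+54+209+73+53+200+238 = 1117 → 04 5d.
Outer hash (recomputed tag): sum = 95+135+92+4+93 = 419 → 01 a3.
Recomputed tag = 01a3; claimed = 7ea3 → mismatch.

invalid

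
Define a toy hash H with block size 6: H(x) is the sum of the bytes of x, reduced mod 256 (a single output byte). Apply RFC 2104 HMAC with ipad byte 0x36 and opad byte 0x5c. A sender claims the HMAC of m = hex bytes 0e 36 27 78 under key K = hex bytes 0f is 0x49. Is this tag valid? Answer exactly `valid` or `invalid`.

Key hex bytes 0f is 1 byte ≤ B = 6; zero-pad to 6 bytes: K' = 0f 00 00 00 00 00.
K' ⊕ ipad = 39 36 36 36 36 36; K' ⊕ opad = 53 5c 5c 5c 5c 5c.
Inner hash: sum = 57+54+54+54+54+54+14+54+39+120 = 554; mod 256 = 42 → 2a.
Outer hash (recomputed tag): sum = 83+92+92+92+92+92+42 = 585; mod 256 = 73 → 49.
Recomputed tag = 49; claimed = 49 → match.

valid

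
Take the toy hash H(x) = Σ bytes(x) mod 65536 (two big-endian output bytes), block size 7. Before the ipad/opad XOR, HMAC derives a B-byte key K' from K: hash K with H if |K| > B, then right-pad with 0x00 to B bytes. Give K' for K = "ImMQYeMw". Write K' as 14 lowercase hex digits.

|K| = 8 > B = 7, so first hash the key.
H(K): sum = 73+109+77+81+89+101+77+119 = 726 → 02 d6.
Zero-pad H(K) = 02 d6 to 7 bytes: K' = 02 d6 00 00 00 00 00.

02d60000000000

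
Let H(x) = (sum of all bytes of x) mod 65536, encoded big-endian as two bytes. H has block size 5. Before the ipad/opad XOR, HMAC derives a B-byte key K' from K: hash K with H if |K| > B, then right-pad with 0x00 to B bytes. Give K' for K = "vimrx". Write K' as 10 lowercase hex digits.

76696d7278

Key "vimrx" = 76 69 6d 72 78 is exactly B = 5 bytes: K' = 76 69 6d 72 78.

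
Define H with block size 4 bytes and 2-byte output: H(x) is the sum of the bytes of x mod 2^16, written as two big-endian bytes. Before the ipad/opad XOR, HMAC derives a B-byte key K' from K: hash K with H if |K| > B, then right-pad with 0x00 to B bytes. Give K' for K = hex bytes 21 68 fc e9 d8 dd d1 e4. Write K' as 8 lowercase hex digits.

|K| = 8 > B = 4, so first hash the key.
H(K): sum = 33+104+252+233+216+221+209+228 = 1496 → 05 d8.
Zero-pad H(K) = 05 d8 to 4 bytes: K' = 05 d8 00 00.

05d80000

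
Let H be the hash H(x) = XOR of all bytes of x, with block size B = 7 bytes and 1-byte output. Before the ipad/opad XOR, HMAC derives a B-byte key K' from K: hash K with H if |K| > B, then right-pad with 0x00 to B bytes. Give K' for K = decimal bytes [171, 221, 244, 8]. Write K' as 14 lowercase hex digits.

abddf408000000

Key decimal bytes [171, 221, 244, 8] = ab dd f4 08 is 4 bytes ≤ B = 7; zero-pad to 7 bytes: K' = ab dd f4 08 00 00 00.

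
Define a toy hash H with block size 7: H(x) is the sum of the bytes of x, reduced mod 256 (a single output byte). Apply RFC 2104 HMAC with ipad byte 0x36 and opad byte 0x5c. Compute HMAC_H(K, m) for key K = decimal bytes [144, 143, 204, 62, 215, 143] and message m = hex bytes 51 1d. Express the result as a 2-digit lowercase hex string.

Key decimal bytes [144, 143, 204, 62, 215, 143] = 90 8f cc 3e d7 8f is 6 bytes ≤ B = 7; zero-pad to 7 bytes: K' = 90 8f cc 3e d7 8f 00.
K' ⊕ ipad = a6 b9 fa 08 e1 b9 36.  K' ⊕ opad = cc d3 90 62 8b d3 5c.
Inner input = (K'⊕ipad) ∥ m = a6 b9 fa 08 e1 b9 36 ∥ 51 1d.
Inner hash: sum = 166+185+250+8+225+185+54+81+29 = 1183; mod 256 = 159 → 9f.
Outer input = (K'⊕opad) ∥ inner = cc d3 90 62 8b d3 5c ∥ 9f.
Outer hash (tag): sum = 204+211+144+98+139+211+92+159 = 1258; mod 256 = 234 → ea.

ea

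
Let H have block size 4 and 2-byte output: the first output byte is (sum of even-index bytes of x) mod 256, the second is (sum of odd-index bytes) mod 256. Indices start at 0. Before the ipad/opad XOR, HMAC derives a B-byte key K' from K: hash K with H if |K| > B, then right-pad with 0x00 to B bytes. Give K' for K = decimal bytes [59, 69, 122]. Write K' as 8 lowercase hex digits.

3b457a00

Key decimal bytes [59, 69, 122] = 3b 45 7a is 3 bytes ≤ B = 4; zero-pad to 4 bytes: K' = 3b 45 7a 00.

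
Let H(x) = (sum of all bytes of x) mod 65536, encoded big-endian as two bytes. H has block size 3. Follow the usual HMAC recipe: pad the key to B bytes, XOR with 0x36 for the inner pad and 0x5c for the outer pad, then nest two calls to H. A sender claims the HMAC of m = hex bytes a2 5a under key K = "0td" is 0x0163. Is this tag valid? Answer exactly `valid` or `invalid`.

valid

Key "0td" = 30 74 64 is exactly B = 3 bytes: K' = 30 74 64.
K' ⊕ ipad = 06 42 52; K' ⊕ opad = 6c 28 38.
Inner hash: sum = 6+66+82+162+90 = 406 → 01 96.
Outer hash (recomputed tag): sum = 108+40+56+1+150 = 355 → 01 63.
Recomputed tag = 0163; claimed = 0163 → match.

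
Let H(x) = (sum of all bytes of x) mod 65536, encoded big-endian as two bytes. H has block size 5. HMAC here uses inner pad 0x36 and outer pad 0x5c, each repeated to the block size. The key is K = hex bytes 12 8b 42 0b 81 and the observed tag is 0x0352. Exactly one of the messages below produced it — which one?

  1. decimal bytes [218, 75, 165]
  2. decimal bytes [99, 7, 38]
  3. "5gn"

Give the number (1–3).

Key hex bytes 12 8b 42 0b 81 is exactly B = 5 bytes: K' = 12 8b 42 0b 81.
K' ⊕ ipad = 24 bd 74 3d b7; K' ⊕ opad = 4e d7 1e 57 dd.
m1: inner = H(24 bd 74 3d b7 da 4b a5) = 04 13; tag = H(4e d7 1e 57 dd 04 13) = 028e
m2: inner = H(24 bd 74 3d b7 63 07 26) = 02 d9; tag = H(4e d7 1e 57 dd 02 d9) = 0352 ← matches
m3: inner = H(24 bd 74 3d b7 35 67 6e) = 03 53; tag = H(4e d7 1e 57 dd 03 53) = 02cd

2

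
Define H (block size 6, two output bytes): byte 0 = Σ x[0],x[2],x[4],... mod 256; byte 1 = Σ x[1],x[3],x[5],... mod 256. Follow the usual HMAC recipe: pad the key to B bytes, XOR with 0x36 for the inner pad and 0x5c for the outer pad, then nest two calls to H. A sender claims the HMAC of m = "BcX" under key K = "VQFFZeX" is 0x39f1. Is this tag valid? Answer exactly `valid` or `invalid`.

invalid

Key "VQFFZeX" = 56 51 46 46 5a 65 58 is 7 bytes > B = 6, so hash it first: H(key) = 4e fc, then zero-pad to 6 bytes: K' = 4e fc 00 00 00 00.
K' ⊕ ipad = 78 ca 36 36 36 36; K' ⊕ opad = 12 a0 5c 5c 5c 5c.
Inner hash: even-index sum = 382 mod 256 = 126; odd-index sum = 409 mod 256 = 153 → 7e 99.
Outer hash (recomputed tag): even-index sum = 328 mod 256 = 72; odd-index sum = 497 mod 256 = 241 → 48 f1.
Recomputed tag = 48f1; claimed = 39f1 → mismatch.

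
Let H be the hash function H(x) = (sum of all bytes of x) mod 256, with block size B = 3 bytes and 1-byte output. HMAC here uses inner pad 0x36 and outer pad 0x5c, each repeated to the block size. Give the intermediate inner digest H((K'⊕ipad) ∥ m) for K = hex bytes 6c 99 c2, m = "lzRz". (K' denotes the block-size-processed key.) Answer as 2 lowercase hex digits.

Key hex bytes 6c 99 c2 is exactly B = 3 bytes: K' = 6c 99 c2.
K' ⊕ ipad = 5a af f4.
Inner input = 5a af f4 ∥ 6c 7a 52 7a.
Inner hash: sum = 90+175+244+108+122+82+122 = 943; mod 256 = 175 → af.

af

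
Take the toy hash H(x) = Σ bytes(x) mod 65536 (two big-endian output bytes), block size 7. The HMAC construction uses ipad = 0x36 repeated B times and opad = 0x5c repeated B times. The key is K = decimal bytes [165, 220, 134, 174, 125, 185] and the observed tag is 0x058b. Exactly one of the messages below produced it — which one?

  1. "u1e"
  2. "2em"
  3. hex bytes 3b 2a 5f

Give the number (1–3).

1

Key decimal bytes [165, 220, 134, 174, 125, 185] = a5 dc 86 ae 7d b9 is 6 bytes ≤ B = 7; zero-pad to 7 bytes: K' = a5 dc 86 ae 7d b9 00.
K' ⊕ ipad = 93 ea b0 98 4b 8f 36; K' ⊕ opad = f9 80 da f2 21 e5 5c.
m1: inner = H(93 ea b0 98 4b 8f 36 75 31 65) = 04 e0; tag = H(f9 80 da f2 21 e5 5c 04 e0) = 058b ← matches
m2: inner = H(93 ea b0 98 4b 8f 36 32 65 6d) = 04 d9; tag = H(f9 80 da f2 21 e5 5c 04 d9) = 0584
m3: inner = H(93 ea b0 98 4b 8f 36 3b 2a 5f) = 04 99; tag = H(f9 80 da f2 21 e5 5c 04 99) = 0544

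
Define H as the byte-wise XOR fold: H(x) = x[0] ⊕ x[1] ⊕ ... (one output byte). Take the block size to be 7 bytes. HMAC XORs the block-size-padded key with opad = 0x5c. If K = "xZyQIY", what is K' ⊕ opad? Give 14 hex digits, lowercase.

2406250d15055c

Key "xZyQIY" = 78 5a 79 51 49 59 is 6 bytes ≤ B = 7; zero-pad to 7 bytes: K' = 78 5a 79 51 49 59 00.
XOR each byte with 0x5c: 78⊕5c=24, 5a⊕5c=06, 79⊕5c=25, 51⊕5c=0d, 49⊕5c=15, 59⊕5c=05, 00⊕5c=5c.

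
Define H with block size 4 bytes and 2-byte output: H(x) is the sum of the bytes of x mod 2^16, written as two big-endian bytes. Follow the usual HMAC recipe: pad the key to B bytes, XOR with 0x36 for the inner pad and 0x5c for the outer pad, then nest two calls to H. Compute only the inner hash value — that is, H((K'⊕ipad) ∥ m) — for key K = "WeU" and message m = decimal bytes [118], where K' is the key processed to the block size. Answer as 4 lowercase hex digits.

Key "WeU" = 57 65 55 is 3 bytes ≤ B = 4; zero-pad to 4 bytes: K' = 57 65 55 00.
K' ⊕ ipad = 61 53 63 36.
Inner input = 61 53 63 36 ∥ 76.
Inner hash: sum = 97+83+99+54+118 = 451 → 01 c3.

01c3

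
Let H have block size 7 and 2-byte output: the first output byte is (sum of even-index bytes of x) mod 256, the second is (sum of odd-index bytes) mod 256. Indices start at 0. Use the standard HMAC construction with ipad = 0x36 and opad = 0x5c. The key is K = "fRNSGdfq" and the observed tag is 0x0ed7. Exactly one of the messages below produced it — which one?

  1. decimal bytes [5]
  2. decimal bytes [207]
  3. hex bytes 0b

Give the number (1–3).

1

Key "fRNSGdfq" = 66 52 4e 53 47 64 66 71 is 8 bytes > B = 7, so hash it first: H(key) = 61 7a, then zero-pad to 7 bytes: K' = 61 7a 00 00 00 00 00.
K' ⊕ ipad = 57 4c 36 36 36 36 36; K' ⊕ opad = 3d 26 5c 5c 5c 5c 5c.
m1: inner = H(57 4c 36 36 36 36 36 05) = f9 bd; tag = H(3d 26 5c 5c 5c 5c 5c f9 bd) = 0ed7 ← matches
m2: inner = H(57 4c 36 36 36 36 36 cf) = f9 87; tag = H(3d 26 5c 5c 5c 5c 5c f9 87) = d8d7
m3: inner = H(57 4c 36 36 36 36 36 0b) = f9 c3; tag = H(3d 26 5c 5c 5c 5c 5c f9 c3) = 14d7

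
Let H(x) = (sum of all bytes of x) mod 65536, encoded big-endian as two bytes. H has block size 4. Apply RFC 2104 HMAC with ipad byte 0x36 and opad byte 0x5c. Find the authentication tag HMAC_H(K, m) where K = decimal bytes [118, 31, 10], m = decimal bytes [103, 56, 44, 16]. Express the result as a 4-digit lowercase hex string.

Key decimal bytes [118, 31, 10] = 76 1f 0a is 3 bytes ≤ B = 4; zero-pad to 4 bytes: K' = 76 1f 0a 00.
K' ⊕ ipad = 40 29 3c 36.  K' ⊕ opad = 2a 43 56 5c.
Inner input = (K'⊕ipad) ∥ m = 40 29 3c 36 ∥ 67 38 2c 10.
Inner hash: sum = 64+41+60+54+103+56+44+16 = 438 → 01 b6.
Outer input = (K'⊕opad) ∥ inner = 2a 43 56 5c ∥ 01 b6.
Outer hash (tag): sum = 42+67+86+92+1+182 = 470 → 01 d6.

01d6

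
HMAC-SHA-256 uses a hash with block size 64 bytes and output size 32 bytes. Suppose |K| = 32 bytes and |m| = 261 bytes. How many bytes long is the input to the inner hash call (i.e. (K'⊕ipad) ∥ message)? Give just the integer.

Key is 32 ≤ 64 bytes, zero-padded: |K'| = 64.
Inner input = (K'⊕ipad) ∥ m → 64 + 261 = 325 bytes.

325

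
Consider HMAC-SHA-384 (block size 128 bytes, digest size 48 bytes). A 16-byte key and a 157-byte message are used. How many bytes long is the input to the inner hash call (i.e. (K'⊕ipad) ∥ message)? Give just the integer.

Key is 16 ≤ 128 bytes, zero-padded: |K'| = 128.
Inner input = (K'⊕ipad) ∥ m → 128 + 157 = 285 bytes.

285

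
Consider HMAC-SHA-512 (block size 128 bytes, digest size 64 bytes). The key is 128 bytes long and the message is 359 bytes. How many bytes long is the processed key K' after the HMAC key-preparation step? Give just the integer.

128

Key is 128 ≤ 128 bytes, zero-padded: |K'| = 128.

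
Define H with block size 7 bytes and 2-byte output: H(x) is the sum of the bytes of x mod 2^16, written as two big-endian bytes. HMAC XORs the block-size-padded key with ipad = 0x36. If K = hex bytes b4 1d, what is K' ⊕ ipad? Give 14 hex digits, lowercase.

Key hex bytes b4 1d is 2 bytes ≤ B = 7; zero-pad to 7 bytes: K' = b4 1d 00 00 00 00 00.
XOR each byte with 0x36: b4⊕36=82, 1d⊕36=2b, 00⊕36=36, 00⊕36=36, 00⊕36=36, 00⊕36=36, 00⊕36=36.

822b3636363636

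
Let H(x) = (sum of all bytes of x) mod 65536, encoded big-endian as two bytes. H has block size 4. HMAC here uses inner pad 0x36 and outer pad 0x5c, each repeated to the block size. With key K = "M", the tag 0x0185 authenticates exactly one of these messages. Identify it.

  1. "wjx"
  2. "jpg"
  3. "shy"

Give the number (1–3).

2

Key "M" = 4d is 1 byte ≤ B = 4; zero-pad to 4 bytes: K' = 4d 00 00 00.
K' ⊕ ipad = 7b 36 36 36; K' ⊕ opad = 11 5c 5c 5c.
m1: inner = H(7b 36 36 36 77 6a 78) = 02 76; tag = H(11 5c 5c 5c 02 76) = 019d
m2: inner = H(7b 36 36 36 6a 70 67) = 02 5e; tag = H(11 5c 5c 5c 02 5e) = 0185 ← matches
m3: inner = H(7b 36 36 36 73 68 79) = 02 71; tag = H(11 5c 5c 5c 02 71) = 0198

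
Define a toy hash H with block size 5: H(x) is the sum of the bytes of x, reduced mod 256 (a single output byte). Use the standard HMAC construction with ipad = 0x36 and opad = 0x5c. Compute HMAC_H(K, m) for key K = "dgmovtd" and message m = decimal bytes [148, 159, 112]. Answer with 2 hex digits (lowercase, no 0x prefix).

57

Key "dgmovtd" = 64 67 6d 6f 76 74 64 is 7 bytes > B = 5, so hash it first: H(key) = f5, then zero-pad to 5 bytes: K' = f5 00 00 00 00.
K' ⊕ ipad = c3 36 36 36 36.  K' ⊕ opad = a9 5c 5c 5c 5c.
Inner input = (K'⊕ipad) ∥ m = c3 36 36 36 36 ∥ 94 9f 70.
Inner hash: sum = 195+54+54+54+54+148+159+112 = 830; mod 256 = 62 → 3e.
Outer input = (K'⊕opad) ∥ inner = a9 5c 5c 5c 5c ∥ 3e.
Outer hash (tag): sum = 169+92+92+92+92+62 = 599; mod 256 = 87 → 57.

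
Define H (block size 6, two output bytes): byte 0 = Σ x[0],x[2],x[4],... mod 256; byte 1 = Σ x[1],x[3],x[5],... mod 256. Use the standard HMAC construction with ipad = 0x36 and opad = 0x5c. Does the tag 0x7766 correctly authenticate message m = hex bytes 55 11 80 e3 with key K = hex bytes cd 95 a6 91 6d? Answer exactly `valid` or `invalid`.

Key hex bytes cd 95 a6 91 6d is 5 bytes ≤ B = 6; zero-pad to 6 bytes: K' = cd 95 a6 91 6d 00.
K' ⊕ ipad = fb a3 90 a7 5b 36; K' ⊕ opad = 91 c9 fa cd 31 5c.
Inner hash: even-index sum = 699 mod 256 = 187; odd-index sum = 628 mod 256 = 116 → bb 74.
Outer hash (recomputed tag): even-index sum = 631 mod 256 = 119; odd-index sum = 614 mod 256 = 102 → 77 66.
Recomputed tag = 7766; claimed = 7766 → match.

valid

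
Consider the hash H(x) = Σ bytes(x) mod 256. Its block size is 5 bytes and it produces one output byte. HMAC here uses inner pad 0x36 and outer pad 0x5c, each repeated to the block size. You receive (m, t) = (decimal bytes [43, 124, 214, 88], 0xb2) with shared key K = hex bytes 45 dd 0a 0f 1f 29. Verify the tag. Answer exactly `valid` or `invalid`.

Key hex bytes 45 dd 0a 0f 1f 29 is 6 bytes > B = 5, so hash it first: H(key) = 83, then zero-pad to 5 bytes: K' = 83 00 00 00 00.
K' ⊕ ipad = b5 36 36 36 36; K' ⊕ opad = df 5c 5c 5c 5c.
Inner hash: sum = 181+54+54+54+54+43+124+214+88 = 866; mod 256 = 98 → 62.
Outer hash (recomputed tag): sum = 223+92+92+92+92+98 = 689; mod 256 = 177 → b1.
Recomputed tag = b1; claimed = b2 → mismatch.

invalid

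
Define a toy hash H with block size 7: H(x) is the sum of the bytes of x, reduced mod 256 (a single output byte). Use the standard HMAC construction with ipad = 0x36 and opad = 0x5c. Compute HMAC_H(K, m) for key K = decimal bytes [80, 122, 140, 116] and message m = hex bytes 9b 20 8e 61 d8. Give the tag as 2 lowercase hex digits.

10

Key decimal bytes [80, 122, 140, 116] = 50 7a 8c 74 is 4 bytes ≤ B = 7; zero-pad to 7 bytes: K' = 50 7a 8c 74 00 00 00.
K' ⊕ ipad = 66 4c ba 42 36 36 36.  K' ⊕ opad = 0c 26 d0 28 5c 5c 5c.
Inner input = (K'⊕ipad) ∥ m = 66 4c ba 42 36 36 36 ∥ 9b 20 8e 61 d8.
Inner hash: sum = 102+76+186+66+54+54+54+155+32+142+97+216 = 1234; mod 256 = 210 → d2.
Outer input = (K'⊕opad) ∥ inner = 0c 26 d0 28 5c 5c 5c ∥ d2.
Outer hash (tag): sum = 12+38+208+40+92+92+92+210 = 784; mod 256 = 16 → 10.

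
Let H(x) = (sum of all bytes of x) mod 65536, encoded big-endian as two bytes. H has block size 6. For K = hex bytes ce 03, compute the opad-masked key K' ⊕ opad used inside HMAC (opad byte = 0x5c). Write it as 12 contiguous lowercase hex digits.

Key hex bytes ce 03 is 2 bytes ≤ B = 6; zero-pad to 6 bytes: K' = ce 03 00 00 00 00.
XOR each byte with 0x5c: ce⊕5c=92, 03⊕5c=5f, 00⊕5c=5c, 00⊕5c=5c, 00⊕5c=5c, 00⊕5c=5c.

925f5c5c5c5c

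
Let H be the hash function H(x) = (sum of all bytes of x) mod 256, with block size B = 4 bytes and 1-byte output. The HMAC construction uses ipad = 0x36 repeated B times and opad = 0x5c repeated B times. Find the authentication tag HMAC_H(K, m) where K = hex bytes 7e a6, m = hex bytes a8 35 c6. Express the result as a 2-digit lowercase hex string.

bb

Key hex bytes 7e a6 is 2 bytes ≤ B = 4; zero-pad to 4 bytes: K' = 7e a6 00 00.
K' ⊕ ipad = 48 90 36 36.  K' ⊕ opad = 22 fa 5c 5c.
Inner input = (K'⊕ipad) ∥ m = 48 90 36 36 ∥ a8 35 c6.
Inner hash: sum = 72+144+54+54+168+53+198 = 743; mod 256 = 231 → e7.
Outer input = (K'⊕opad) ∥ inner = 22 fa 5c 5c ∥ e7.
Outer hash (tag): sum = 34+250+92+92+231 = 699; mod 256 = 187 → bb.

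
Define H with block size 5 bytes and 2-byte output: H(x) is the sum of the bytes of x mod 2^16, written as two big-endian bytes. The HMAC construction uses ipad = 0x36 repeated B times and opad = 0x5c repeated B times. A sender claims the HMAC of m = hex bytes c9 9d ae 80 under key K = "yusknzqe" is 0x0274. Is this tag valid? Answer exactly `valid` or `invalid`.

Key "yusknzqe" = 79 75 73 6b 6e 7a 71 65 is 8 bytes > B = 5, so hash it first: H(key) = 03 8a, then zero-pad to 5 bytes: K' = 03 8a 00 00 00.
K' ⊕ ipad = 35 bc 36 36 36; K' ⊕ opad = 5f d6 5c 5c 5c.
Inner hash: sum = 53+188+54+54+54+201+157+174+128 = 1063 → 04 27.
Outer hash (recomputed tag): sum = 95+214+92+92+92+4+39 = 628 → 02 74.
Recomputed tag = 0274; claimed = 0274 → match.

valid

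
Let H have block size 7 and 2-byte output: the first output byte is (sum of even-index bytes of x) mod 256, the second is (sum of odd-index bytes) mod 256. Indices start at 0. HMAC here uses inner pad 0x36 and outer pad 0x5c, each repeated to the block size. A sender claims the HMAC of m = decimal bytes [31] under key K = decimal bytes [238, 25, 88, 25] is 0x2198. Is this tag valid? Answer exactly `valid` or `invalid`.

valid

Key decimal bytes [238, 25, 88, 25] = ee 19 58 19 is 4 bytes ≤ B = 7; zero-pad to 7 bytes: K' = ee 19 58 19 00 00 00.
K' ⊕ ipad = d8 2f 6e 2f 36 36 36; K' ⊕ opad = b2 45 04 45 5c 5c 5c.
Inner hash: even-index sum = 434 mod 256 = 178; odd-index sum = 179 mod 256 = 179 → b2 b3.
Outer hash (recomputed tag): even-index sum = 545 mod 256 = 33; odd-index sum = 408 mod 256 = 152 → 21 98.
Recomputed tag = 2198; claimed = 2198 → match.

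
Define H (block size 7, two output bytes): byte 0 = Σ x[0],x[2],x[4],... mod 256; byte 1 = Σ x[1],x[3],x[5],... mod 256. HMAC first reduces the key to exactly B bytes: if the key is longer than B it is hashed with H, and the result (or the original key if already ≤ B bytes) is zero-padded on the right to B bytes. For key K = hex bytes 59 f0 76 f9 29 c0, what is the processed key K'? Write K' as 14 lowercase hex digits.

59f076f929c000

Key hex bytes 59 f0 76 f9 29 c0 is 6 bytes ≤ B = 7; zero-pad to 7 bytes: K' = 59 f0 76 f9 29 c0 00.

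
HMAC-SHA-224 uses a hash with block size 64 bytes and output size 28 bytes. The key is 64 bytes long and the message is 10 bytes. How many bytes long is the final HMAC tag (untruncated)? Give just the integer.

28

The tag is one SHA-224 digest: 28 bytes.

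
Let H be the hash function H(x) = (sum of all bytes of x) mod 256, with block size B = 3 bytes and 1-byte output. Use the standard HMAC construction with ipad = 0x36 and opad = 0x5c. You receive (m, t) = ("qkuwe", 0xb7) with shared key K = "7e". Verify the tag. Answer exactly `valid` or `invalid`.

Key "7e" = 37 65 is 2 bytes ≤ B = 3; zero-pad to 3 bytes: K' = 37 65 00.
K' ⊕ ipad = 01 53 36; K' ⊕ opad = 6b 39 5c.
Inner hash: sum = 1+83+54+113+107+117+119+101 = 695; mod 256 = 183 → b7.
Outer hash (recomputed tag): sum = 107+57+92+183 = 439; mod 256 = 183 → b7.
Recomputed tag = b7; claimed = b7 → match.

valid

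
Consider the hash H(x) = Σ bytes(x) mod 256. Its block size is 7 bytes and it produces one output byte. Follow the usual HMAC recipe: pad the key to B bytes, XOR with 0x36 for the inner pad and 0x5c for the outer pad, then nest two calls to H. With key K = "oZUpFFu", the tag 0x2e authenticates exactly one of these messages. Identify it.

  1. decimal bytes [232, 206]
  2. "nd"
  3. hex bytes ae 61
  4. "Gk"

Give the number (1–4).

2

Key "oZUpFFu" = 6f 5a 55 70 46 46 75 is exactly B = 7 bytes: K' = 6f 5a 55 70 46 46 75.
K' ⊕ ipad = 59 6c 63 46 70 70 43; K' ⊕ opad = 33 06 09 2c 1a 1a 29.
m1: inner = H(59 6c 63 46 70 70 43 e8 ce) = 47; tag = H(33 06 09 2c 1a 1a 29 47) = 12
m2: inner = H(59 6c 63 46 70 70 43 6e 64) = 63; tag = H(33 06 09 2c 1a 1a 29 63) = 2e ← matches
m3: inner = H(59 6c 63 46 70 70 43 ae 61) = a0; tag = H(33 06 09 2c 1a 1a 29 a0) = 6b
m4: inner = H(59 6c 63 46 70 70 43 47 6b) = 43; tag = H(33 06 09 2c 1a 1a 29 43) = 0e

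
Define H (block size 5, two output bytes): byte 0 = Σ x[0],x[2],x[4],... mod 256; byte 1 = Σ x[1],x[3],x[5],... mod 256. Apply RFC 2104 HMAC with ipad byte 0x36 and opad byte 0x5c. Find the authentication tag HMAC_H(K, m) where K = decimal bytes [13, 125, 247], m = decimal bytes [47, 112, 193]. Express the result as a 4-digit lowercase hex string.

c91f

Key decimal bytes [13, 125, 247] = 0d 7d f7 is 3 bytes ≤ B = 5; zero-pad to 5 bytes: K' = 0d 7d f7 00 00.
K' ⊕ ipad = 3b 4b c1 36 36.  K' ⊕ opad = 51 21 ab 5c 5c.
Inner input = (K'⊕ipad) ∥ m = 3b 4b c1 36 36 ∥ 2f 70 c1.
Inner hash: even-index sum = 418 mod 256 = 162; odd-index sum = 369 mod 256 = 113 → a2 71.
Outer input = (K'⊕opad) ∥ inner = 51 21 ab 5c 5c ∥ a2 71.
Outer hash (tag): even-index sum = 457 mod 256 = 201; odd-index sum = 287 mod 256 = 31 → c9 1f.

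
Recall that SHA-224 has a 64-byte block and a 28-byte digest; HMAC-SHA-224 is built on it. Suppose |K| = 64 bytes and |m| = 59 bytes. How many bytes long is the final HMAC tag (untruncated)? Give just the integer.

28

The tag is one SHA-224 digest: 28 bytes.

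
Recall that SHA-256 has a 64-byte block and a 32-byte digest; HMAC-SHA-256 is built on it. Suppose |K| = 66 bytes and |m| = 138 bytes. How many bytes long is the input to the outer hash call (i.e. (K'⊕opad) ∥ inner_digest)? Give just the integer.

96

Key is 66 > 64 bytes, so it is hashed to 32 bytes then zero-padded to 64: |K'| = 64.
Outer input = (K'⊕opad) ∥ H(inner) → 64 + 32 = 96 bytes.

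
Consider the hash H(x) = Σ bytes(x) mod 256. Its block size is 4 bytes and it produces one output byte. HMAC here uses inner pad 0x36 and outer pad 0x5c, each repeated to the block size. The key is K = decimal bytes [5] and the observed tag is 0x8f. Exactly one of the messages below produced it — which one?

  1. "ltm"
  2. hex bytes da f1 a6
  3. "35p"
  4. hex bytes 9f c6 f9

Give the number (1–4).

1

Key decimal bytes [5] = 05 is 1 byte ≤ B = 4; zero-pad to 4 bytes: K' = 05 00 00 00.
K' ⊕ ipad = 33 36 36 36; K' ⊕ opad = 59 5c 5c 5c.
m1: inner = H(33 36 36 36 6c 74 6d) = 22; tag = H(59 5c 5c 5c 22) = 8f ← matches
m2: inner = H(33 36 36 36 da f1 a6) = 46; tag = H(59 5c 5c 5c 46) = b3
m3: inner = H(33 36 36 36 33 35 70) = ad; tag = H(59 5c 5c 5c ad) = 1a
m4: inner = H(33 36 36 36 9f c6 f9) = 33; tag = H(59 5c 5c 5c 33) = a0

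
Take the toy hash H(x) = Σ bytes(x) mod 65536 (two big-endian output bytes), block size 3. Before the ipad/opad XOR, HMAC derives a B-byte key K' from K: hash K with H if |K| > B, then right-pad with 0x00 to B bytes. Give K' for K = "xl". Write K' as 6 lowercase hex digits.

786c00

Key "xl" = 78 6c is 2 bytes ≤ B = 3; zero-pad to 3 bytes: K' = 78 6c 00.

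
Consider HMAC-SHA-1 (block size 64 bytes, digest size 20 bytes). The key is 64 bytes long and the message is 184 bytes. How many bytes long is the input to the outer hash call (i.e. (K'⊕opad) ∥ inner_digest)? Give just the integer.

Key is 64 ≤ 64 bytes, zero-padded: |K'| = 64.
Outer input = (K'⊕opad) ∥ H(inner) → 64 + 20 = 84 bytes.

84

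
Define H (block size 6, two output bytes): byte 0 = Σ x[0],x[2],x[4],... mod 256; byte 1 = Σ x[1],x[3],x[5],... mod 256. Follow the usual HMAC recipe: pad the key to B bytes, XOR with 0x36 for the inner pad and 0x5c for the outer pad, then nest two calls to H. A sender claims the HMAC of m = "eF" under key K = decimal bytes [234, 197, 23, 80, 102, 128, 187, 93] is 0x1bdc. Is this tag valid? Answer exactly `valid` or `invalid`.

valid

Key decimal bytes [234, 197, 23, 80, 102, 128, 187, 93] = ea c5 17 50 66 80 bb 5d is 8 bytes > B = 6, so hash it first: H(key) = 22 f2, then zero-pad to 6 bytes: K' = 22 f2 00 00 00 00.
K' ⊕ ipad = 14 c4 36 36 36 36; K' ⊕ opad = 7e ae 5c 5c 5c 5c.
Inner hash: even-index sum = 229 mod 256 = 229; odd-index sum = 374 mod 256 = 118 → e5 76.
Outer hash (recomputed tag): even-index sum = 539 mod 256 = 27; odd-index sum = 476 mod 256 = 220 → 1b dc.
Recomputed tag = 1bdc; claimed = 1bdc → match.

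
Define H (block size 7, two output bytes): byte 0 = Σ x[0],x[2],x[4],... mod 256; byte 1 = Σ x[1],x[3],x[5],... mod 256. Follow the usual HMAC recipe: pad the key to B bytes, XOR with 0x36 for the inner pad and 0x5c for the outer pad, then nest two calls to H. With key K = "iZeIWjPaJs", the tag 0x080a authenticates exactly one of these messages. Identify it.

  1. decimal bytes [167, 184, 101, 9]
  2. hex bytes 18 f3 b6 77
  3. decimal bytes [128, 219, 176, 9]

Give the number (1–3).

2

Key "iZeIWjPaJs" = 69 5a 65 49 57 6a 50 61 4a 73 is 10 bytes > B = 7, so hash it first: H(key) = bf e1, then zero-pad to 7 bytes: K' = bf e1 00 00 00 00 00.
K' ⊕ ipad = 89 d7 36 36 36 36 36; K' ⊕ opad = e3 bd 5c 5c 5c 5c 5c.
m1: inner = H(89 d7 36 36 36 36 36 a7 b8 65 09) = ec 4f; tag = H(e3 bd 5c 5c 5c 5c 5c ec 4f) = 4661
m2: inner = H(89 d7 36 36 36 36 36 18 f3 b6 77) = 95 11; tag = H(e3 bd 5c 5c 5c 5c 5c 95 11) = 080a ← matches
m3: inner = H(89 d7 36 36 36 36 36 80 db b0 09) = 0f 73; tag = H(e3 bd 5c 5c 5c 5c 5c 0f 73) = 6a84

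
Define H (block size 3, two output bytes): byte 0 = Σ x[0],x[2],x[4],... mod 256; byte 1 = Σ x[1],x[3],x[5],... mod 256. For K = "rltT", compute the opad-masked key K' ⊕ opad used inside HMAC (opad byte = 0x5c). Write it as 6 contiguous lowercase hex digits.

Key "rltT" = 72 6c 74 54 is 4 bytes > B = 3, so hash it first: H(key) = e6 c0, then zero-pad to 3 bytes: K' = e6 c0 00.
XOR each byte with 0x5c: e6⊕5c=ba, c0⊕5c=9c, 00⊕5c=5c.

ba9c5c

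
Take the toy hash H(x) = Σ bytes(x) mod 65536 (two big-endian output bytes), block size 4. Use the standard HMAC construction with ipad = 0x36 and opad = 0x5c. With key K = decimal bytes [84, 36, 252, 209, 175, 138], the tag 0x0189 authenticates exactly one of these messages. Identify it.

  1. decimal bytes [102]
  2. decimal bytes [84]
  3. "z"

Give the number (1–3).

1

Key decimal bytes [84, 36, 252, 209, 175, 138] = 54 24 fc d1 af 8a is 6 bytes > B = 4, so hash it first: H(key) = 03 7e, then zero-pad to 4 bytes: K' = 03 7e 00 00.
K' ⊕ ipad = 35 48 36 36; K' ⊕ opad = 5f 22 5c 5c.
m1: inner = H(35 48 36 36 66) = 01 4f; tag = H(5f 22 5c 5c 01 4f) = 0189 ← matches
m2: inner = H(35 48 36 36 54) = 01 3d; tag = H(5f 22 5c 5c 01 3d) = 0177
m3: inner = H(35 48 36 36 7a) = 01 63; tag = H(5f 22 5c 5c 01 63) = 019d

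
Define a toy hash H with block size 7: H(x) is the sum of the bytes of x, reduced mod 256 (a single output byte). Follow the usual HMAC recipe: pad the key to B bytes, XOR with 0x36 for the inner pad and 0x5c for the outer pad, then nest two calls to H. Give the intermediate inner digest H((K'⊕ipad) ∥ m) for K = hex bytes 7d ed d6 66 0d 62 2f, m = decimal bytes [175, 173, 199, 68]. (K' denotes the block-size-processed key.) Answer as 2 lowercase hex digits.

65

Key hex bytes 7d ed d6 66 0d 62 2f is exactly B = 7 bytes: K' = 7d ed d6 66 0d 62 2f.
K' ⊕ ipad = 4b db e0 50 3b 54 19.
Inner input = 4b db e0 50 3b 54 19 ∥ af ad c7 44.
Inner hash: sum = 75+219+224+80+59+84+25+175+173+199+68 = 1381; mod 256 = 101 → 65.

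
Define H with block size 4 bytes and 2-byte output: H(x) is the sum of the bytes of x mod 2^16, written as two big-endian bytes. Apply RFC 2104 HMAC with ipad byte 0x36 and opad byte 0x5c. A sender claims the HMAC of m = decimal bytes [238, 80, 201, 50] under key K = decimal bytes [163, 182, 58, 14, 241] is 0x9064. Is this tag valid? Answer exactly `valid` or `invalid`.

Key decimal bytes [163, 182, 58, 14, 241] = a3 b6 3a 0e f1 is 5 bytes > B = 4, so hash it first: H(key) = 02 92, then zero-pad to 4 bytes: K' = 02 92 00 00.
K' ⊕ ipad = 34 a4 36 36; K' ⊕ opad = 5e ce 5c 5c.
Inner hash: sum = 52+164+54+54+238+80+201+50 = 893 → 03 7d.
Outer hash (recomputed tag): sum = 94+206+92+92+3+125 = 612 → 02 64.
Recomputed tag = 0264; claimed = 9064 → mismatch.

invalid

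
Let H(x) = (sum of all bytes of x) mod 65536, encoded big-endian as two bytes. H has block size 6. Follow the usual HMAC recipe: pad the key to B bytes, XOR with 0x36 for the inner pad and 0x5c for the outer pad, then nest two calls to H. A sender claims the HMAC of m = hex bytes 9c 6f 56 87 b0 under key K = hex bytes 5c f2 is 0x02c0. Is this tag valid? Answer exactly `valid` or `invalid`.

valid

Key hex bytes 5c f2 is 2 bytes ≤ B = 6; zero-pad to 6 bytes: K' = 5c f2 00 00 00 00.
K' ⊕ ipad = 6a c4 36 36 36 36; K' ⊕ opad = 00 ae 5c 5c 5c 5c.
Inner hash: sum = 106+196+54+54+54+54+156+111+86+135+176 = 1182 → 04 9e.
Outer hash (recomputed tag): sum = 0+174+92+92+92+92+4+158 = 704 → 02 c0.
Recomputed tag = 02c0; claimed = 02c0 → match.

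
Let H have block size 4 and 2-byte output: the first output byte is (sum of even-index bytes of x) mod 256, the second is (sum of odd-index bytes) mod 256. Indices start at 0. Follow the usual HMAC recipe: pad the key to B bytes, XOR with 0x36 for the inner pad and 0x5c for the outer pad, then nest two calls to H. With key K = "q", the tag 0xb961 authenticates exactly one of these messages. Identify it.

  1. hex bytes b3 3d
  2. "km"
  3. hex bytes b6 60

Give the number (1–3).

Key "q" = 71 is 1 byte ≤ B = 4; zero-pad to 4 bytes: K' = 71 00 00 00.
K' ⊕ ipad = 47 36 36 36; K' ⊕ opad = 2d 5c 5c 5c.
m1: inner = H(47 36 36 36 b3 3d) = 30 a9; tag = H(2d 5c 5c 5c 30 a9) = b961 ← matches
m2: inner = H(47 36 36 36 6b 6d) = e8 d9; tag = H(2d 5c 5c 5c e8 d9) = 7191
m3: inner = H(47 36 36 36 b6 60) = 33 cc; tag = H(2d 5c 5c 5c 33 cc) = bc84

1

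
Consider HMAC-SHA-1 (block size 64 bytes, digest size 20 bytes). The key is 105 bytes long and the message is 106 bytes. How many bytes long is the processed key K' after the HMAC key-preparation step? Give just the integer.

Key is 105 > 64 bytes, so it is hashed to 20 bytes then zero-padded to 64: |K'| = 64.

64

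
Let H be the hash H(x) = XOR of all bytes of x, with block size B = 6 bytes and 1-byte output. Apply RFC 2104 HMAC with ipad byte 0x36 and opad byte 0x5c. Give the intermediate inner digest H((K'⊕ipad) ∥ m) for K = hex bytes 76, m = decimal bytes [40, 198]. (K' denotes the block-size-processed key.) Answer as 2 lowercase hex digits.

Key hex bytes 76 is 1 byte ≤ B = 6; zero-pad to 6 bytes: K' = 76 00 00 00 00 00.
K' ⊕ ipad = 40 36 36 36 36 36.
Inner input = 40 36 36 36 36 36 ∥ 28 c6.
Inner hash: XOR 40⊕36⊕36⊕36⊕36⊕36⊕28⊕c6 = 98.

98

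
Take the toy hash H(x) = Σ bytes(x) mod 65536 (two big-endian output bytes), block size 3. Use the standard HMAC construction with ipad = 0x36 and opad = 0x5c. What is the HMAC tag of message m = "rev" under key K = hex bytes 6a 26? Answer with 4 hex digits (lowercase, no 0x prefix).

Key hex bytes 6a 26 is 2 bytes ≤ B = 3; zero-pad to 3 bytes: K' = 6a 26 00.
K' ⊕ ipad = 5c 10 36.  K' ⊕ opad = 36 7a 5c.
Inner input = (K'⊕ipad) ∥ m = 5c 10 36 ∥ 72 65 76.
Inner hash: sum = 92+16+54+114+101+118 = 495 → 01 ef.
Outer input = (K'⊕opad) ∥ inner = 36 7a 5c ∥ 01 ef.
Outer hash (tag): sum = 54+122+92+1+239 = 508 → 01 fc.

01fc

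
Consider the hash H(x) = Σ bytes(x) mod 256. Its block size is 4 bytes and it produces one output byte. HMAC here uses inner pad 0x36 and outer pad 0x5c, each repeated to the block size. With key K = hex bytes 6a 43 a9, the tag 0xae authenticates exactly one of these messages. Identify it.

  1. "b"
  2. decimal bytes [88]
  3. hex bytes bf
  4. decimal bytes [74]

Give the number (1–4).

Key hex bytes 6a 43 a9 is 3 bytes ≤ B = 4; zero-pad to 4 bytes: K' = 6a 43 a9 00.
K' ⊕ ipad = 5c 75 9f 36; K' ⊕ opad = 36 1f f5 5c.
m1: inner = H(5c 75 9f 36 62) = 08; tag = H(36 1f f5 5c 08) = ae ← matches
m2: inner = H(5c 75 9f 36 58) = fe; tag = H(36 1f f5 5c fe) = a4
m3: inner = H(5c 75 9f 36 bf) = 65; tag = H(36 1f f5 5c 65) = 0b
m4: inner = H(5c 75 9f 36 4a) = f0; tag = H(36 1f f5 5c f0) = 96

1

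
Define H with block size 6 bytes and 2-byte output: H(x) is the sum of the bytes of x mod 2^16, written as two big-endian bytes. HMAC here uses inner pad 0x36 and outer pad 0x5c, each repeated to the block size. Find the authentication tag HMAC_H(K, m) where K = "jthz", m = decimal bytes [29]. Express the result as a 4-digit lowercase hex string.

Key "jthz" = 6a 74 68 7a is 4 bytes ≤ B = 6; zero-pad to 6 bytes: K' = 6a 74 68 7a 00 00.
K' ⊕ ipad = 5c 42 5e 4c 36 36.  K' ⊕ opad = 36 28 34 26 5c 5c.
Inner input = (K'⊕ipad) ∥ m = 5c 42 5e 4c 36 36 ∥ 1d.
Inner hash: sum = 92+66+94+76+54+54+29 = 465 → 01 d1.
Outer input = (K'⊕opad) ∥ inner = 36 28 34 26 5c 5c ∥ 01 d1.
Outer hash (tag): sum = 54+40+52+38+92+92+1+209 = 578 → 02 42.

0242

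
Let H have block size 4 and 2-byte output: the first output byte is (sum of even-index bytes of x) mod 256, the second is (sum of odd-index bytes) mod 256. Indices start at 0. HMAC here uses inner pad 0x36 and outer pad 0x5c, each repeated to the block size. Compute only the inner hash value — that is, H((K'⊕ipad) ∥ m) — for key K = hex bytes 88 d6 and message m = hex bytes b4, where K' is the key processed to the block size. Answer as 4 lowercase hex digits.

a816

Key hex bytes 88 d6 is 2 bytes ≤ B = 4; zero-pad to 4 bytes: K' = 88 d6 00 00.
K' ⊕ ipad = be e0 36 36.
Inner input = be e0 36 36 ∥ b4.
Inner hash: even-index sum = 424 mod 256 = 168; odd-index sum = 278 mod 256 = 22 → a8 16.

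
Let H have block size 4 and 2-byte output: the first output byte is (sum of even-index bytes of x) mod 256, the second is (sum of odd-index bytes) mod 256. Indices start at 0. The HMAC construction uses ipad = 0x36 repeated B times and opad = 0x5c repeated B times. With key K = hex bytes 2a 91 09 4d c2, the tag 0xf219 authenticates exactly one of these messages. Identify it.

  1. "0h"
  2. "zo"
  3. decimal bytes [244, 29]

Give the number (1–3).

3

Key hex bytes 2a 91 09 4d c2 is 5 bytes > B = 4, so hash it first: H(key) = f5 de, then zero-pad to 4 bytes: K' = f5 de 00 00.
K' ⊕ ipad = c3 e8 36 36; K' ⊕ opad = a9 82 5c 5c.
m1: inner = H(c3 e8 36 36 30 68) = 29 86; tag = H(a9 82 5c 5c 29 86) = 2e64
m2: inner = H(c3 e8 36 36 7a 6f) = 73 8d; tag = H(a9 82 5c 5c 73 8d) = 786b
m3: inner = H(c3 e8 36 36 f4 1d) = ed 3b; tag = H(a9 82 5c 5c ed 3b) = f219 ← matches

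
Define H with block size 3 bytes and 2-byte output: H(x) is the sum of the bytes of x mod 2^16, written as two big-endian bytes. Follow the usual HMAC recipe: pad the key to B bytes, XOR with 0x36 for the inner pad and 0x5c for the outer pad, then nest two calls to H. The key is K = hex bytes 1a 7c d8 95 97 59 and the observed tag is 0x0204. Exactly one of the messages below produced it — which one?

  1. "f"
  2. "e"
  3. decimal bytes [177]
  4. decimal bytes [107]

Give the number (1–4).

4

Key hex bytes 1a 7c d8 95 97 59 is 6 bytes > B = 3, so hash it first: H(key) = 02 f3, then zero-pad to 3 bytes: K' = 02 f3 00.
K' ⊕ ipad = 34 c5 36; K' ⊕ opad = 5e af 5c.
m1: inner = H(34 c5 36 66) = 01 95; tag = H(5e af 5c 01 95) = 01ff
m2: inner = H(34 c5 36 65) = 01 94; tag = H(5e af 5c 01 94) = 01fe
m3: inner = H(34 c5 36 b1) = 01 e0; tag = H(5e af 5c 01 e0) = 024a
m4: inner = H(34 c5 36 6b) = 01 9a; tag = H(5e af 5c 01 9a) = 0204 ← matches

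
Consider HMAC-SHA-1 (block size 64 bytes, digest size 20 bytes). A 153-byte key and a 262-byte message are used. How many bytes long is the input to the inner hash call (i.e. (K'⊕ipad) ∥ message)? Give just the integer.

Key is 153 > 64 bytes, so it is hashed to 20 bytes then zero-padded to 64: |K'| = 64.
Inner input = (K'⊕ipad) ∥ m → 64 + 262 = 326 bytes.

326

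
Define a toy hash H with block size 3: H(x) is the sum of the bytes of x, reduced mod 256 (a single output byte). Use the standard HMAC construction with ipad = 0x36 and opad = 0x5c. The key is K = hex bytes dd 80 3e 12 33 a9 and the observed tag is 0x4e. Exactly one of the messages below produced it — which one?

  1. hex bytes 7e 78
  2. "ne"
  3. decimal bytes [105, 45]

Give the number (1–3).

Key hex bytes dd 80 3e 12 33 a9 is 6 bytes > B = 3, so hash it first: H(key) = 89, then zero-pad to 3 bytes: K' = 89 00 00.
K' ⊕ ipad = bf 36 36; K' ⊕ opad = d5 5c 5c.
m1: inner = H(bf 36 36 7e 78) = 21; tag = H(d5 5c 5c 21) = ae
m2: inner = H(bf 36 36 6e 65) = fe; tag = H(d5 5c 5c fe) = 8b
m3: inner = H(bf 36 36 69 2d) = c1; tag = H(d5 5c 5c c1) = 4e ← matches

3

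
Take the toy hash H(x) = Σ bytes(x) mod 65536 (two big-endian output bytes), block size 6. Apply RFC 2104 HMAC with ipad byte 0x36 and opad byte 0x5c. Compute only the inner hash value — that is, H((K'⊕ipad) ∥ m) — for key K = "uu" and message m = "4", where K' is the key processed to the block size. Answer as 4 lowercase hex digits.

Key "uu" = 75 75 is 2 bytes ≤ B = 6; zero-pad to 6 bytes: K' = 75 75 00 00 00 00.
K' ⊕ ipad = 43 43 36 36 36 36.
Inner input = 43 43 36 36 36 36 ∥ 34.
Inner hash: sum = 67+67+54+54+54+54+52 = 402 → 01 92.

0192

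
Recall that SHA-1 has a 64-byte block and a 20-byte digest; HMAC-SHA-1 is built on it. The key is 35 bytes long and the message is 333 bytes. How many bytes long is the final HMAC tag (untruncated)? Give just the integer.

20

The tag is one SHA-1 digest: 20 bytes.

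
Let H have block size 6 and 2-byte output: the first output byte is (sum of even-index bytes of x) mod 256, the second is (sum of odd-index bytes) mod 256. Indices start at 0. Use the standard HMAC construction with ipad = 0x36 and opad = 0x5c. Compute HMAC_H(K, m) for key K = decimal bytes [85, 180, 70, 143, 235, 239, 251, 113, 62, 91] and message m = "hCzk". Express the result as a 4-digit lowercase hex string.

Key decimal bytes [85, 180, 70, 143, 235, 239, 251, 113, 62, 91] = 55 b4 46 8f eb ef fb 71 3e 5b is 10 bytes > B = 6, so hash it first: H(key) = bf fe, then zero-pad to 6 bytes: K' = bf fe 00 00 00 00.
K' ⊕ ipad = 89 c8 36 36 36 36.  K' ⊕ opad = e3 a2 5c 5c 5c 5c.
Inner input = (K'⊕ipad) ∥ m = 89 c8 36 36 36 36 ∥ 68 43 7a 6b.
Inner hash: even-index sum = 471 mod 256 = 215; odd-index sum = 482 mod 256 = 226 → d7 e2.
Outer input = (K'⊕opad) ∥ inner = e3 a2 5c 5c 5c 5c ∥ d7 e2.
Outer hash (tag): even-index sum = 626 mod 256 = 114; odd-index sum = 572 mod 256 = 60 → 72 3c.

723c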